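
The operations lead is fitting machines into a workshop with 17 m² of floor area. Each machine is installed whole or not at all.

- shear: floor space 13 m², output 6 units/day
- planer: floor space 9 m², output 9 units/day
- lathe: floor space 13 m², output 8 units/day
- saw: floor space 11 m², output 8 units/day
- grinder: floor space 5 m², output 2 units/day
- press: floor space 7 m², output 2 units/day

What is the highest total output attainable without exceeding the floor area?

This is an integer program with binary decision variables.
Allowing fractional choices, the relaxed optimum would be about 14.8, but machines are indivisible.
saw + grinder: floor space 11 + 5 = 16 ≤ 17, output 8 + 2 = 10.
planer + grinder: floor space 9 + 5 = 14 ≤ 17, output 9 + 2 = 11.
planer + press: floor space 9 + 7 = 16 ≤ 17, output 9 + 2 = 11.
The maximum output is 11; one optimal choice is planer and grinder.

11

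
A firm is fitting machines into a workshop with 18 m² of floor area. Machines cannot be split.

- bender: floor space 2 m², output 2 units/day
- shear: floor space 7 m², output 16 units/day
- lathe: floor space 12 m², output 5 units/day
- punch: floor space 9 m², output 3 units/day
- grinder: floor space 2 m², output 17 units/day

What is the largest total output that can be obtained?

Allowing fractional choices, the relaxed optimum would be about 37.9, but machines are indivisible.
shear + grinder: floor space 7 + 2 = 9 ≤ 18, output 16 + 17 = 33.
shear + punch + grinder: floor space 7 + 9 + 2 = 18 ≤ 18, output 16 + 3 + 17 = 36.
bender + shear + grinder: floor space 2 + 7 + 2 = 11 ≤ 18, output 2 + 16 + 17 = 35.
Best is shear, punch, and grinder with total output 36.

36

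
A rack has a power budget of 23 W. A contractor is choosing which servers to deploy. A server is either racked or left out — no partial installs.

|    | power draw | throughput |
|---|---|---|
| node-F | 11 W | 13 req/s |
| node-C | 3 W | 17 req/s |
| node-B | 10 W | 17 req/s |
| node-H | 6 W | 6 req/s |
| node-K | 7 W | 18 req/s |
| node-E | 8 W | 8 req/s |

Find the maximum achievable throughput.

52

This is a 0-1 knapsack instance.
Take node-C, node-B, and node-K: power draw 3 + 10 + 7 = 20 ≤ 23, throughput 17 + 17 + 18 = 52.
No other feasible combination does better.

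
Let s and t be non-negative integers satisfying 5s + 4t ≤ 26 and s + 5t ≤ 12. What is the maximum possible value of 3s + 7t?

The continuous relaxation peaks at (3.9, 1.62) with value 23.05; rounding to a feasible lattice point costs some objective.
(s,t)=(2,2) is feasible, giving 20.
(s,t)=(4,1) is feasible, giving 19.
(s,t)=(1,2) is feasible, giving 17.
The best lattice point is (2,2), giving 20.

20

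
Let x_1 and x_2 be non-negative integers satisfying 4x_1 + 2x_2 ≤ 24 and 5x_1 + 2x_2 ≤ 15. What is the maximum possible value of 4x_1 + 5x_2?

35

(x_1,x_2)=(0,7) is feasible, giving 35.
(x_1,x_2)=(0,6) is feasible, giving 30.
The best lattice point is (0,7), giving 35.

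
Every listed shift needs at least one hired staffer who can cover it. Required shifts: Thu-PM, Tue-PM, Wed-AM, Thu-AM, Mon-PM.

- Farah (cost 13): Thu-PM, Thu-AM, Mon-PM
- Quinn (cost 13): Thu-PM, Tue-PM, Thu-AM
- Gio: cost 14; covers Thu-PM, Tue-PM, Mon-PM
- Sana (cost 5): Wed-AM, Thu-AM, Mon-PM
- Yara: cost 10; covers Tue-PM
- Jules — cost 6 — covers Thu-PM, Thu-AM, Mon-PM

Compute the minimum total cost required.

18

The greedy cost-per-new-shift heuristic would pick Sana, Jules, and Yara for 21, but a cheaper cover exists.
Choose Quinn and Sana: together they cover Thu-PM, Tue-PM, Wed-AM, Thu-AM, Mon-PM — every shift.
Total cost: 13 + 5 = 18.
No cover costs less than 18.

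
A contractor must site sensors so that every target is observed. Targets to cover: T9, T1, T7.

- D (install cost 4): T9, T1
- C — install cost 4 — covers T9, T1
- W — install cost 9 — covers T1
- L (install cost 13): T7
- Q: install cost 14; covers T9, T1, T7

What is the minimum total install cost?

14

The greedy cost-per-new-target heuristic would pick D and L for 17, but a cheaper cover exists.
Q alone covers T9, T1, T7 — every target.
Total install cost: 14.
No cover costs less than 14.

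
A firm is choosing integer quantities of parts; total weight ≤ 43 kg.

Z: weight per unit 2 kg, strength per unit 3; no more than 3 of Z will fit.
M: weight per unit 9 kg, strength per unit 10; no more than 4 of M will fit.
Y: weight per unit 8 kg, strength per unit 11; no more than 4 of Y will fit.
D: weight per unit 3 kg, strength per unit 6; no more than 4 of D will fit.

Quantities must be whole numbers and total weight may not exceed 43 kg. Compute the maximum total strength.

This is a bounded integer knapsack.
1×Z, 4×Y, and 3×D: weight 43 ≤ 43, strength 1·3 + 4·11 + 3·6 = 65.
3×Z, 3×Y, and 4×D: weight 42 ≤ 43, strength 3·3 + 3·11 + 4·6 = 66.
Best is 66.

66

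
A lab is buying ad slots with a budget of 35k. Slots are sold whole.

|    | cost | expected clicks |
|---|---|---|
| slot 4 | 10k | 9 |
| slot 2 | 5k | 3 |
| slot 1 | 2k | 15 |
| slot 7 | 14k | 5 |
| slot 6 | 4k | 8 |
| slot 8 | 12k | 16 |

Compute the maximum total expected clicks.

Allowing fractional choices, the relaxed optimum would be about 51.7, but ad slots are indivisible.
slot 1 + slot 7 + slot 6 + slot 8: cost 2 + 14 + 4 + 12 = 32 ≤ 35, expected clicks 15 + 5 + 8 + 16 = 44.
slot 4 + slot 2 + slot 1 + slot 6 + slot 8: cost 10 + 5 + 2 + 4 + 12 = 33 ≤ 35, expected clicks 9 + 3 + 15 + 8 + 16 = 51.
slot 4 + slot 1 + slot 6 + slot 8: cost 10 + 2 + 4 + 12 = 28 ≤ 35, expected clicks 9 + 15 + 8 + 16 = 48.
Best is slot 4, slot 2, slot 1, slot 6, and slot 8 with total expected clicks 51.

51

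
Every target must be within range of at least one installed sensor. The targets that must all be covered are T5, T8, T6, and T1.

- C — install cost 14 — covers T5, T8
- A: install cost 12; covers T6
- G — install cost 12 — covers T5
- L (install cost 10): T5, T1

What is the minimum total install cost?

This is a weighted set-cover instance.
Choose C, A, and L: together they cover T5, T8, T6, T1 — every target.
Total install cost: 14 + 12 + 10 = 36.
No cover costs less than 36.

36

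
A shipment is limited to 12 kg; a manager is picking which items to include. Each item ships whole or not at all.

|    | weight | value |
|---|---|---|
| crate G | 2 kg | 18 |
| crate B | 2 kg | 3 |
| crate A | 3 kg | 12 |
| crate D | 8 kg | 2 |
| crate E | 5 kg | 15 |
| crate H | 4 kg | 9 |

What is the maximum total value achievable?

Allowing fractional choices, the relaxed optimum would be about 49.5, but items are indivisible.
crate G + crate B + crate A + crate E: weight 2 + 2 + 3 + 5 = 12 ≤ 12, value 18 + 3 + 12 + 15 = 48.
crate G + crate B + crate A + crate H: weight 2 + 2 + 3 + 4 = 11 ≤ 12, value 18 + 3 + 12 + 9 = 42.
crate G + crate A + crate E: weight 2 + 3 + 5 = 10 ≤ 12, value 18 + 12 + 15 = 45.
Best is crate G, crate B, crate A, and crate E with total value 48.

48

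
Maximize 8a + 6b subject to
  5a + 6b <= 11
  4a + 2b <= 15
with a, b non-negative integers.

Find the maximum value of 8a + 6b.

(a,b)=(2,0): 5·2+6·0=10≤11, 4·2+2·0=8≤15, objective 16.
(a,b)=(1,1): 5·1+6·1=11≤11, 4·1+2·1=6≤15, objective 14.
No feasible integer point exceeds 16.

16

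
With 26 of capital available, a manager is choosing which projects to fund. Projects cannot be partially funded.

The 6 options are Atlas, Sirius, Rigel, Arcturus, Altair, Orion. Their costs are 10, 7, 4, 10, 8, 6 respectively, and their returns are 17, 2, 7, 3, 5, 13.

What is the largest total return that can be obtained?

37

Allowing fractional choices, the relaxed optimum would be about 40.8, but projects are indivisible.
Atlas + Arcturus + Orion: cost 10 + 10 + 6 = 26 ≤ 26, return 17 + 3 + 13 = 33.
Atlas + Rigel + Orion: cost 10 + 4 + 6 = 20 ≤ 26, return 17 + 7 + 13 = 37.
Atlas + Altair + Orion: cost 10 + 8 + 6 = 24 ≤ 26, return 17 + 5 + 13 = 35.
Best is Atlas, Rigel, and Orion with total return 37.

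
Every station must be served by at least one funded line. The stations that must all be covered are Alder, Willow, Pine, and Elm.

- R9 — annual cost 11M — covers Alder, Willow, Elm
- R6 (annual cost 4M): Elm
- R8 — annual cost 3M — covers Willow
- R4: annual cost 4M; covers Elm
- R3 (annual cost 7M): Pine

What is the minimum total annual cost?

This is a weighted set-cover instance.
The greedy cost-per-new-station heuristic would pick R8, R6, R3, and R9 for 25, but a cheaper cover exists.
Choose R9 and R3: together they cover Alder, Willow, Pine, Elm — every station.
Total annual cost: 11 + 7 = 18.
No cover costs less than 18.

18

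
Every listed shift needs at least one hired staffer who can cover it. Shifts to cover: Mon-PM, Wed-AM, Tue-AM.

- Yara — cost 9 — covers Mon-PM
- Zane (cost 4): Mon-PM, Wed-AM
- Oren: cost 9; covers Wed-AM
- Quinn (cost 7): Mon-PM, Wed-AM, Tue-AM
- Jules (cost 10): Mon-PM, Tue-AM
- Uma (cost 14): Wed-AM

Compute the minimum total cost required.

7

This is a weighted set-cover instance.
The greedy cost-per-new-shift heuristic would pick Zane and Quinn for 11, but a cheaper cover exists.
Quinn alone covers Mon-PM, Wed-AM, Tue-AM — every shift.
Total cost: 7.
No cover costs less than 7.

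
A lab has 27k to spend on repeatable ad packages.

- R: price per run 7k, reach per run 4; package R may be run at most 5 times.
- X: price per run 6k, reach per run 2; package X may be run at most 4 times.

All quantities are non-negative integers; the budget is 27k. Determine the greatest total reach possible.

14

2×R and 2×X: price 26 ≤ 27, reach 2·4 + 2·2 = 12.
3×R and 1×X: price 27 ≤ 27, reach 3·4 + 1·2 = 14.
Best is 14.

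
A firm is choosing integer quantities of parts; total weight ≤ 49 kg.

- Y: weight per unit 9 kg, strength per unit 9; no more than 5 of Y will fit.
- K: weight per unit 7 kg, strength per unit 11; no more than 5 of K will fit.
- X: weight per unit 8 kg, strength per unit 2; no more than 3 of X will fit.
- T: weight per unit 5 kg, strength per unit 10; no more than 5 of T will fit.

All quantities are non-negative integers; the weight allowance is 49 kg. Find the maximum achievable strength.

84

T has the best ratio (10/5); taking only T gives at most 5×10 = 50 (stopped by the supply cap of 5).
Mixing does better — 4×K and 4×T: weight 48 ≤ 49, strength 4·11 + 4·10 = 84.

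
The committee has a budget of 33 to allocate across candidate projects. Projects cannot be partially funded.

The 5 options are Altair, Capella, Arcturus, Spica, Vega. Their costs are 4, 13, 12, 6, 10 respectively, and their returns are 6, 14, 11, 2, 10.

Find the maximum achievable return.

32

This is a 0-1 knapsack instance.
Altair + Capella + Vega: cost 4 + 13 + 10 = 27 ≤ 33, return 6 + 14 + 10 = 30.
Altair + Capella + Spica + Vega: cost 4 + 13 + 6 + 10 = 33 ≤ 33, return 6 + 14 + 2 + 10 = 32.
Altair + Capella + Arcturus: cost 4 + 13 + 12 = 29 ≤ 33, return 6 + 14 + 11 = 31.
Best is Altair, Capella, Spica, and Vega with total return 32.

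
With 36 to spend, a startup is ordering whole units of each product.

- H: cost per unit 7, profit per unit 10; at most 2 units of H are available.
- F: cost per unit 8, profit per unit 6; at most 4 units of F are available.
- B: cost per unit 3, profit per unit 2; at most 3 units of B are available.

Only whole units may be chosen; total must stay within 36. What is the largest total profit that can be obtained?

36

2×H, 2×F, and 2×B: cost 36 ≤ 36, profit 2·10 + 2·6 + 2·2 = 36.
2×H, 2×F, and 1×B: cost 33 ≤ 36, profit 2·10 + 2·6 + 1·2 = 34.
Best is 36.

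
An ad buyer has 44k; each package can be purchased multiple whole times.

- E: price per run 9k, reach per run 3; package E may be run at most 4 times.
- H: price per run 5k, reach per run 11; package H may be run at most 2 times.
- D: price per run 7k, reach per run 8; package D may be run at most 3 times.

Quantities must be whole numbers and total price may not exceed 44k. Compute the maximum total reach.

H has the best ratio (11/5); taking only H gives at most 2×11 = 22 (stopped by the supply cap of 2).
Mixing does better — 1×E, 2×H, and 3×D: price 40 ≤ 44, reach 1·3 + 2·11 + 3·8 = 49.

49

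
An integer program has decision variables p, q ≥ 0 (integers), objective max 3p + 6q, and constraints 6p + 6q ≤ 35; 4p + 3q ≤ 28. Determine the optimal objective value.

(p,q)=(0,5): 6·0+6·5=30≤35, 4·0+3·5=15≤28, objective 30.
(p,q)=(1,4): 6·1+6·4=30≤35, 4·1+3·4=16≤28, objective 27.
(p,q)=(0,4): 6·0+6·4=24≤35, 4·0+3·4=12≤28, objective 24.
Maximum is 30 at (p,q)=(0,5).

30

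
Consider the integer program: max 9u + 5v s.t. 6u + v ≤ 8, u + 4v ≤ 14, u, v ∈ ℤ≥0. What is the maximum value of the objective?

19

The continuous relaxation peaks at (0.783, 3.3) with value 23.57; rounding to a feasible lattice point costs some objective.
(u,v)=(1,2): 6·1+1·2=8≤8, 1·1+4·2=9≤14, objective 19.
(u,v)=(0,3): 6·0+1·3=3≤8, 1·0+4·3=12≤14, objective 15.
(u,v)=(1,1): 6·1+1·1=7≤8, 1·1+4·1=5≤14, objective 14.
Maximum is 19 at (u,v)=(1,2).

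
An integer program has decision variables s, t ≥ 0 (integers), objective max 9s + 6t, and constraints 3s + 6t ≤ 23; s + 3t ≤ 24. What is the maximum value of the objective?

63

(s,t)=(7,0) is feasible, giving 63.
(s,t)=(6,0) is feasible, giving 54.
Maximum is 63 at (s,t)=(7,0).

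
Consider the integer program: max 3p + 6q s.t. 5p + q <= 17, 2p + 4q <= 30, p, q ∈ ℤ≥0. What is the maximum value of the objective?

45

(p,q)=(1,7) is feasible, giving 45.
(p,q)=(0,7) is feasible, giving 42.
(p,q)=(2,6) is feasible, giving 42.
(p,q)=(1,6) is feasible, giving 39.
Maximum is 45 at (p,q)=(1,7).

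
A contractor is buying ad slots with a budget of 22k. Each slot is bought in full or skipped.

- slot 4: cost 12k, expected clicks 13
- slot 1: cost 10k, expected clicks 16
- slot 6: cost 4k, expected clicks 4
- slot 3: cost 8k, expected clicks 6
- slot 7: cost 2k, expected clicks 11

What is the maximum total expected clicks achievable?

Allowing fractional choices, the relaxed optimum would be about 37.8, but ad slots are indivisible.
slot 1 + slot 6 + slot 7: cost 10 + 4 + 2 = 16 ≤ 22, expected clicks 16 + 4 + 11 = 31.
slot 4 + slot 3 + slot 7: cost 12 + 8 + 2 = 22 ≤ 22, expected clicks 13 + 6 + 11 = 30.
slot 1 + slot 3 + slot 7: cost 10 + 8 + 2 = 20 ≤ 22, expected clicks 16 + 6 + 11 = 33.
Best is slot 1, slot 3, and slot 7 with total expected clicks 33.

33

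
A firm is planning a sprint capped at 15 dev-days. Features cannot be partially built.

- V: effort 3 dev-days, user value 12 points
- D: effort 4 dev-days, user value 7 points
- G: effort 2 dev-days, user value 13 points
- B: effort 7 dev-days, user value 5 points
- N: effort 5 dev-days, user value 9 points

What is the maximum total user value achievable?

41

Allowing fractional choices, the relaxed optimum would be about 41.7, but features are indivisible.
V + D + G: effort 3 + 4 + 2 = 9 ≤ 15, user value 12 + 7 + 13 = 32.
V + G + N: effort 3 + 2 + 5 = 10 ≤ 15, user value 12 + 13 + 9 = 34.
V + D + G + N: effort 3 + 4 + 2 + 5 = 14 ≤ 15, user value 12 + 7 + 13 + 9 = 41.
Best is V, D, G, and N with total user value 41.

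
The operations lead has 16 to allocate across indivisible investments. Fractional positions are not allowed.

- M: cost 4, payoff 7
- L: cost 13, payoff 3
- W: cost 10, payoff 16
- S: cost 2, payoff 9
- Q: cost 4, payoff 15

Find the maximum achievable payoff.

This is a 0-1 knapsack instance.
Allowing fractional choices, the relaxed optimum would be about 40.6, but investments are indivisible.
M + W + S: cost 4 + 10 + 2 = 16 ≤ 16, payoff 7 + 16 + 9 = 32.
W + S + Q: cost 10 + 2 + 4 = 16 ≤ 16, payoff 16 + 9 + 15 = 40.
M + S + Q: cost 4 + 2 + 4 = 10 ≤ 16, payoff 7 + 9 + 15 = 31.
Best is W, S, and Q with total payoff 40.

40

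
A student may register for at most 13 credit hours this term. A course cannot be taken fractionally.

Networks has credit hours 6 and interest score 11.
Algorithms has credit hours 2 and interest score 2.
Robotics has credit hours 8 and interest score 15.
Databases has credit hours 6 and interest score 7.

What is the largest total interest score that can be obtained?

Take Networks and Databases: credit hours 6 + 6 = 12 ≤ 13, interest score 11 + 7 = 18.
No other feasible combination does better.

18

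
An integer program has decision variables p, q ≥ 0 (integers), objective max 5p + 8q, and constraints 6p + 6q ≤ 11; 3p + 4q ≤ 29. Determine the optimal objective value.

(p,q)=(0,1) is feasible, giving 8.
(p,q)=(1,0) is feasible, giving 5.
No feasible integer point exceeds 8.

8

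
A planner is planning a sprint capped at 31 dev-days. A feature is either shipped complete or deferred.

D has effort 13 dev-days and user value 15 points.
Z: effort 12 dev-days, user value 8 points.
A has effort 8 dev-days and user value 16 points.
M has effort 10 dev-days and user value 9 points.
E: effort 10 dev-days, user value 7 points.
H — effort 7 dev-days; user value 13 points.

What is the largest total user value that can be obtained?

44

Take D, A, and H: effort 13 + 8 + 7 = 28 ≤ 31, user value 15 + 16 + 13 = 44.
No other feasible combination does better.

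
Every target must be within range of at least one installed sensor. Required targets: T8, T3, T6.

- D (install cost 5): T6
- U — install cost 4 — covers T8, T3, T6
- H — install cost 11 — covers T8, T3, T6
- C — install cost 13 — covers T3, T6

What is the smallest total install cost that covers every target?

4

U alone covers T8, T3, T6 — every target.
Total install cost: 4.
No cover costs less than 4.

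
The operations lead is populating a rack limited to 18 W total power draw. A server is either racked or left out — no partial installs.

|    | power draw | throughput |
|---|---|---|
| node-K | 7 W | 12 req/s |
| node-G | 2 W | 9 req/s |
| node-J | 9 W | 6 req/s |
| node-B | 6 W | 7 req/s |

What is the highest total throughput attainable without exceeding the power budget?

28

node-K + node-G + node-B: power draw 7 + 2 + 6 = 15 ≤ 18, throughput 12 + 9 + 7 = 28.
node-K + node-G + node-J: power draw 7 + 2 + 9 = 18 ≤ 18, throughput 12 + 9 + 6 = 27.
Best is node-K, node-G, and node-B with total throughput 28.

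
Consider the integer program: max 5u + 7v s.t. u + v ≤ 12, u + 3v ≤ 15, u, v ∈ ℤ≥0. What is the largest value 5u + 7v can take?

(u,v)=(11,1) is feasible, giving 62.
(u,v)=(12,0) is feasible, giving 60.
Maximum is 62 at (u,v)=(11,1).

62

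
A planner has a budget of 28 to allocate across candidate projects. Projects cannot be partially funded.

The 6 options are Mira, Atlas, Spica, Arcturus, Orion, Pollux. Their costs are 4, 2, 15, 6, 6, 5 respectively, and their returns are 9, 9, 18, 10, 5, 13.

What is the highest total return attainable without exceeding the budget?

Allowing fractional choices, the relaxed optimum would be about 54.2, but projects are indivisible.
Mira + Atlas + Arcturus + Orion + Pollux: cost 4 + 2 + 6 + 6 + 5 = 23 ≤ 28, return 9 + 9 + 10 + 5 + 13 = 46.
Mira + Atlas + Spica + Pollux: cost 4 + 2 + 15 + 5 = 26 ≤ 28, return 9 + 9 + 18 + 13 = 49.
Atlas + Spica + Arcturus + Pollux: cost 2 + 15 + 6 + 5 = 28 ≤ 28, return 9 + 18 + 10 + 13 = 50.
Best is Atlas, Spica, Arcturus, and Pollux with total return 50.

50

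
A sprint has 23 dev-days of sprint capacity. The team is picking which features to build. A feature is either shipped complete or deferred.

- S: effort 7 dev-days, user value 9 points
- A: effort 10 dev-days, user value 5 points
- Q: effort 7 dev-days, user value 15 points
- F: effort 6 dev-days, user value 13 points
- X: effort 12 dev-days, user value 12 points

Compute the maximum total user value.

37

Allowing fractional choices, the relaxed optimum would be about 40.0, but features are indivisible.
A + Q + F: effort 10 + 7 + 6 = 23 ≤ 23, user value 5 + 15 + 13 = 33.
Q + F: effort 7 + 6 = 13 ≤ 23, user value 15 + 13 = 28.
S + Q + F: effort 7 + 7 + 6 = 20 ≤ 23, user value 9 + 15 + 13 = 37.
Best is S, Q, and F with total user value 37.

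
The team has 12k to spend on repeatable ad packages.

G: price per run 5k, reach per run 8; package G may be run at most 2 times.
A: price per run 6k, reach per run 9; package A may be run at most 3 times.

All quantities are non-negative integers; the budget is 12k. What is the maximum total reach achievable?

This is a bounded integer knapsack.
2×A: price 12 ≤ 12, reach 2·9 = 18.
1×G and 1×A: price 11 ≤ 12, reach 1·8 + 1·9 = 17.
Best is 18.

18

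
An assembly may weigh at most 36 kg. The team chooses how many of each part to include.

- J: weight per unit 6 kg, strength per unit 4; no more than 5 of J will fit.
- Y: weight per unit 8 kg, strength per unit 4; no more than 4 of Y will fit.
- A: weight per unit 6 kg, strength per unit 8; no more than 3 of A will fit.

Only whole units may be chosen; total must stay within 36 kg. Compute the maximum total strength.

3×J and 3×A: weight 36 ≤ 36, strength 3·4 + 3·8 = 36.
2×Y and 3×A: weight 34 ≤ 36, strength 2·4 + 3·8 = 32.
Best is 36.

36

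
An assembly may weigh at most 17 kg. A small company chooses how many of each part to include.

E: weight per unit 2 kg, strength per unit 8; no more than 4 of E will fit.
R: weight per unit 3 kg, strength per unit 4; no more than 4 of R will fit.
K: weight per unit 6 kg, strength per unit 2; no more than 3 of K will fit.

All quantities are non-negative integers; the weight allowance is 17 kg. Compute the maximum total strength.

Take 4×E and 3×R: weight 17 ≤ 17, strength 4·8 + 3·4 = 44.
E has the best ratio (8/2) and is taken to its limit of 4; remaining capacity is filled optimally with the others.

44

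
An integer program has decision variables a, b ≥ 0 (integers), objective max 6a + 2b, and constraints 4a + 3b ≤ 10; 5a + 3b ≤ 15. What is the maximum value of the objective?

12

(a,b)=(2,0) is feasible, giving 12.
(a,b)=(1,1) is feasible, giving 8.
(a,b)=(1,0) is feasible, giving 6.
The best lattice point is (2,0), giving 12.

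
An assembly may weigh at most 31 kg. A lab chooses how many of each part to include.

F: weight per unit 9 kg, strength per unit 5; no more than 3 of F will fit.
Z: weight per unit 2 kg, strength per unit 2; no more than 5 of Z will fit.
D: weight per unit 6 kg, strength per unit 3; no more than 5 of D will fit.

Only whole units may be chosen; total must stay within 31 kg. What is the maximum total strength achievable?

1×F, 5×Z, and 2×D: weight 31 ≤ 31, strength 1·5 + 5·2 + 2·3 = 21.
2×F and 5×Z: weight 28 ≤ 31, strength 2·5 + 5·2 = 20.
Best is 21.

21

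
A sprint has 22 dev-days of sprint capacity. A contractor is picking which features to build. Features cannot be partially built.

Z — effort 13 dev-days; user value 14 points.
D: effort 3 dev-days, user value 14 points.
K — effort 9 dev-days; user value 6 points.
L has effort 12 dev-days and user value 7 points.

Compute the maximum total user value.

28

Take Z and D: effort 13 + 3 = 16 ≤ 22, user value 14 + 14 = 28.
No other feasible combination does better.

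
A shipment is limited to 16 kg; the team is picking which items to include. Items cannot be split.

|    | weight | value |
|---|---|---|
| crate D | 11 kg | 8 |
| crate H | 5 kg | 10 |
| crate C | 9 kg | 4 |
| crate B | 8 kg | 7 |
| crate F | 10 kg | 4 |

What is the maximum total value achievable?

18

Allowing fractional choices, the relaxed optimum would be about 19.2, but items are indivisible.
crate H + crate C: weight 5 + 9 = 14 ≤ 16, value 10 + 4 = 14.
crate H + crate B: weight 5 + 8 = 13 ≤ 16, value 10 + 7 = 17.
crate D + crate H: weight 11 + 5 = 16 ≤ 16, value 8 + 10 = 18.
Best is crate D and crate H with total value 18.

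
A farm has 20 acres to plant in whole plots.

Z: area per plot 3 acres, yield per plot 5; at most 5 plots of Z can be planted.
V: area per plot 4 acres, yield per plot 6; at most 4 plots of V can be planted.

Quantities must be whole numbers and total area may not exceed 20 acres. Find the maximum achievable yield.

32

Z has the best ratio (5/3); taking only Z gives at most 5×5 = 25 (stopped by the supply cap of 5).
Mixing does better — 4×Z and 2×V: area 20 ≤ 20, yield 4·5 + 2·6 = 32.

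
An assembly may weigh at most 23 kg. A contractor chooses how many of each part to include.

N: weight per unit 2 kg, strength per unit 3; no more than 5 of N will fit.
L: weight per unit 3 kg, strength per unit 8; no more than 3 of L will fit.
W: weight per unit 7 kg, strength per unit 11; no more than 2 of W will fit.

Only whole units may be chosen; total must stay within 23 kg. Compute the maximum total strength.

L has the best ratio (8/3); taking only L gives at most 3×8 = 24 (stopped by the supply cap of 3).
Mixing does better — 3×L and 2×W: weight 23 ≤ 23, strength 3·8 + 2·11 = 46.

46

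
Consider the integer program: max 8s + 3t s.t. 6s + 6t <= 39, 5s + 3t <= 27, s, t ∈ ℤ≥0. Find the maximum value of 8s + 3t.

40

(s,t)=(5,0): 6·5+6·0=30≤39, 5·5+3·0=25≤27, objective 40.
(s,t)=(4,1): 6·4+6·1=30≤39, 5·4+3·1=23≤27, objective 35.
(s,t)=(4,0): 6·4+6·0=24≤39, 5·4+3·0=20≤27, objective 32.
No feasible integer point exceeds 40.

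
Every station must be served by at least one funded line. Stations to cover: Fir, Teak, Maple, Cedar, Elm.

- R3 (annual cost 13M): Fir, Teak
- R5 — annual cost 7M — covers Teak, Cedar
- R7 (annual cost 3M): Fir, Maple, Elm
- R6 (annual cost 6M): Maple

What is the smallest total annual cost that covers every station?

10

Choose R5 and R7: together they cover Fir, Teak, Maple, Cedar, Elm — every station.
Total annual cost: 7 + 3 = 10.
No cover costs less than 10.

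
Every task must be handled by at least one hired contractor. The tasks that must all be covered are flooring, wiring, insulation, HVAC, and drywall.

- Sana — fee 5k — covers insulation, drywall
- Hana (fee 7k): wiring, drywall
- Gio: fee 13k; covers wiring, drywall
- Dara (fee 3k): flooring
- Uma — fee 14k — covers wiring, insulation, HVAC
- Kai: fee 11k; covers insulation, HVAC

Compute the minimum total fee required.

The greedy cost-per-new-task heuristic would pick Sana, Dara, Hana, and Kai for 26, but a cheaper cover exists.
Choose Hana, Dara, and Kai: together they cover flooring, wiring, insulation, HVAC, drywall — every task.
Total fee: 7 + 3 + 11 = 21.
No cover costs less than 21.

21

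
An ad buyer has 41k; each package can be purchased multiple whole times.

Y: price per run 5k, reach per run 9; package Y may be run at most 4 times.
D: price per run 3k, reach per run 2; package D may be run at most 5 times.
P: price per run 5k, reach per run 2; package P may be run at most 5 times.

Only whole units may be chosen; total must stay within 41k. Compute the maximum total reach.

Y has the best ratio (9/5); taking only Y gives at most 4×9 = 36 (stopped by the supply cap of 4).
Mixing does better — 4×Y, 5×D, and 1×P: price 40 ≤ 41, reach 4·9 + 5·2 + 1·2 = 48.

48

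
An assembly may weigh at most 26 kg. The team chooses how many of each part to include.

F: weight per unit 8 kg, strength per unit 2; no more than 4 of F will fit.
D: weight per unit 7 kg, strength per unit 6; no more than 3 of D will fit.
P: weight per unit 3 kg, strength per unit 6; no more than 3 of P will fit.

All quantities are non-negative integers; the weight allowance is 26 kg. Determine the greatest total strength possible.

30

2×D and 3×P: weight 23 ≤ 26, strength 2·6 + 3·6 = 30.
1×F, 1×D, and 3×P: weight 24 ≤ 26, strength 1·2 + 1·6 + 3·6 = 26.
Best is 30.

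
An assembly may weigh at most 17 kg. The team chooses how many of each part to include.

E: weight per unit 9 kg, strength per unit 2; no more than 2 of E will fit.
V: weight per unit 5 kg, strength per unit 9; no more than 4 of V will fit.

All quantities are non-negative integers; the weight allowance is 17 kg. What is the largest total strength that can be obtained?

This is a bounded integer knapsack.
V has the best ratio (9/5); taking only V gives at most 3×9 = 27 (stopped by the weight limit).
Optimal: 3×V: weight 15 ≤ 17, strength 3·9 = 27.

27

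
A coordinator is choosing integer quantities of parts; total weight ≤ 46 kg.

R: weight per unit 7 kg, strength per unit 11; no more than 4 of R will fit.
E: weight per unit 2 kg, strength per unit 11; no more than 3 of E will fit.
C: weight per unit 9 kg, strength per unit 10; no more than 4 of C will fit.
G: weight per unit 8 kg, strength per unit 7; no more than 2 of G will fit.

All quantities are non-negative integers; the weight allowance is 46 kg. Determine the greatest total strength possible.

87

This is a bounded integer knapsack.
E has the best ratio (11/2); taking only E gives at most 3×11 = 33 (stopped by the supply cap of 3).
Mixing does better — 4×R, 3×E, and 1×C: weight 43 ≤ 46, strength 4·11 + 3·11 + 1·10 = 87.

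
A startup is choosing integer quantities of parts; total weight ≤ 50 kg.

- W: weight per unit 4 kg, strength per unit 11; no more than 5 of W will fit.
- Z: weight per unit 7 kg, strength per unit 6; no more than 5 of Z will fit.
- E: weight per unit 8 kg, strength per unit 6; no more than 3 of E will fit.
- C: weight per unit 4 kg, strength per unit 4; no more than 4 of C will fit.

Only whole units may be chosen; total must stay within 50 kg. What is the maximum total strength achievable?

83

This is a bounded integer knapsack.
5×W, 2×Z, 1×E, and 2×C: weight 50 ≤ 50, strength 5·11 + 2·6 + 1·6 + 2·4 = 81.
5×W, 2×Z, and 4×C: weight 50 ≤ 50, strength 5·11 + 2·6 + 4·4 = 83.
Best is 83.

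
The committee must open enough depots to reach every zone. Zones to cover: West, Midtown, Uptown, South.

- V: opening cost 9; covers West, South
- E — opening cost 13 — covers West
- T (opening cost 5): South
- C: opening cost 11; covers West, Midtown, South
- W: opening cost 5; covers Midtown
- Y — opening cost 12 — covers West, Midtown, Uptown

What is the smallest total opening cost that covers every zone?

17

The greedy cost-per-new-zone heuristic would pick C and Y for 23, but a cheaper cover exists.
Choose T and Y: together they cover West, Midtown, Uptown, South — every zone.
Total opening cost: 5 + 12 = 17.
No cover costs less than 17.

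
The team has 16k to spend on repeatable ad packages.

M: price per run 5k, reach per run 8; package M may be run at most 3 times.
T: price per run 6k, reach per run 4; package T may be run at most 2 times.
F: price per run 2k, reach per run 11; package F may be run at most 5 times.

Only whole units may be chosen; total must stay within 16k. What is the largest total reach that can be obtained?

63

F has the best ratio (11/2); taking only F gives at most 5×11 = 55 (stopped by the supply cap of 5).
Mixing does better — 1×M and 5×F: price 15 ≤ 16, reach 1·8 + 5·11 = 63.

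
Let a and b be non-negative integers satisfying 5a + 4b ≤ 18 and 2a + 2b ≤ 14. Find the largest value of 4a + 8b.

32

(a,b)=(0,4) is feasible, giving 32.
(a,b)=(1,3) is feasible, giving 28.
(a,b)=(0,3) is feasible, giving 24.
No feasible integer point exceeds 32.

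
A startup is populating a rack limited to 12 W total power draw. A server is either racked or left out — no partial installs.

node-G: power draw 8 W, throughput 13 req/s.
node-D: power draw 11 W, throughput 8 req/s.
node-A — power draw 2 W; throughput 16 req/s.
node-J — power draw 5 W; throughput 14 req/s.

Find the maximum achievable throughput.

30

This is an integer program with binary decision variables.
Allowing fractional choices, the relaxed optimum would be about 38.1, but servers are indivisible.
node-A + node-J: power draw 2 + 5 = 7 ≤ 12, throughput 16 + 14 = 30.
node-G + node-A: power draw 8 + 2 = 10 ≤ 12, throughput 13 + 16 = 29.
Best is node-A and node-J with total throughput 30.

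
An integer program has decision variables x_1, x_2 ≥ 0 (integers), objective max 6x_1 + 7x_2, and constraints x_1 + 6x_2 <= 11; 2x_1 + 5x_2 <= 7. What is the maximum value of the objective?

(x_1,x_2)=(3,0): 1·3+6·0=3≤11, 2·3+5·0=6≤7, objective 18.
(x_1,x_2)=(2,0): 1·2+6·0=2≤11, 2·2+5·0=4≤7, objective 12.
Maximum is 18 at (x_1,x_2)=(3,0).

18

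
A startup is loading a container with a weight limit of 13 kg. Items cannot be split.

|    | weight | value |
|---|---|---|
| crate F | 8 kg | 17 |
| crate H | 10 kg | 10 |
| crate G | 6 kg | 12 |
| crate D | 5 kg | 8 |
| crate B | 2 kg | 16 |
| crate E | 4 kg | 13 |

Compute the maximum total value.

41

Allowing fractional choices, the relaxed optimum would be about 43.9, but items are indivisible.
crate G + crate D + crate B: weight 6 + 5 + 2 = 13 ≤ 13, value 12 + 8 + 16 = 36.
crate D + crate B + crate E: weight 5 + 2 + 4 = 11 ≤ 13, value 8 + 16 + 13 = 37.
crate G + crate B + crate E: weight 6 + 2 + 4 = 12 ≤ 13, value 12 + 16 + 13 = 41.
Best is crate G, crate B, and crate E with total value 41.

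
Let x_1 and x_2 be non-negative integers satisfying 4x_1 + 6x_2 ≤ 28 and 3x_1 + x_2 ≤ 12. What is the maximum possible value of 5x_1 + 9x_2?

41

The continuous relaxation peaks at (0, 4.67) with value 42.00; rounding to a feasible lattice point costs some objective.
(x_1,x_2)=(1,4): 4·1+6·4=28≤28, 3·1+1·4=7≤12, objective 41.
(x_1,x_2)=(2,3): 4·2+6·3=26≤28, 3·2+1·3=9≤12, objective 37.
Maximum is 41 at (x_1,x_2)=(1,4).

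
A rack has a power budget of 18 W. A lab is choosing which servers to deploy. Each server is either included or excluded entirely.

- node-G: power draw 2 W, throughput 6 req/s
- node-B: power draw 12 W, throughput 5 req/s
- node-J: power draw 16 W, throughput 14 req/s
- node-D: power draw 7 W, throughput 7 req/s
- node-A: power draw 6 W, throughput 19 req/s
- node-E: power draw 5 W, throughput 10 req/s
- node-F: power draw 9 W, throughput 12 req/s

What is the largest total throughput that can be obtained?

37

This is an integer program with binary decision variables.
Allowing fractional choices, the relaxed optimum would be about 41.7, but servers are indivisible.
node-D + node-A + node-E: power draw 7 + 6 + 5 = 18 ≤ 18, throughput 7 + 19 + 10 = 36.
node-G + node-A + node-F: power draw 2 + 6 + 9 = 17 ≤ 18, throughput 6 + 19 + 12 = 37.
node-G + node-A + node-E: power draw 2 + 6 + 5 = 13 ≤ 18, throughput 6 + 19 + 10 = 35.
Best is node-G, node-A, and node-F with total throughput 37.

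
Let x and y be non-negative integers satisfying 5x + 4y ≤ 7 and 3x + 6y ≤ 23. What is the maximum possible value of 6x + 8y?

8

Relaxing integrality, the LP optimum is 14.00 at (x,y) = (0, 1.75), which is not an integer point.
(x,y)=(0,1): 5·0+4·1=4≤7, 3·0+6·1=6≤23, objective 8.
(x,y)=(1,0): 5·1+4·0=5≤7, 3·1+6·0=3≤23, objective 6.
(x,y)=(0,0): 5·0+4·0=0≤7, 3·0+6·0=0≤23, objective 0.
Maximum is 8 at (x,y)=(0,1).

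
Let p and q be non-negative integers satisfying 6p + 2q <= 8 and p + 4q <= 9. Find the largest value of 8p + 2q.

(p,q)=(1,1) is feasible, giving 10.
(p,q)=(1,0) is feasible, giving 8.
The best lattice point is (1,1), giving 10.

10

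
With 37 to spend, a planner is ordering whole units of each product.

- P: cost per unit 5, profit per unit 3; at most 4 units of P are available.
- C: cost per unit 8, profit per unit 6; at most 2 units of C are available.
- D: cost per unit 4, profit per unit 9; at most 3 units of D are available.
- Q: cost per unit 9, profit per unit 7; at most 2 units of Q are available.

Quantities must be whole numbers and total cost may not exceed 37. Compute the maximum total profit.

46

D has the best ratio (9/4); taking only D gives at most 3×9 = 27 (stopped by the supply cap of 3).
Mixing does better — 2×C, 3×D, and 1×Q: cost 37 ≤ 37, profit 2·6 + 3·9 + 1·7 = 46.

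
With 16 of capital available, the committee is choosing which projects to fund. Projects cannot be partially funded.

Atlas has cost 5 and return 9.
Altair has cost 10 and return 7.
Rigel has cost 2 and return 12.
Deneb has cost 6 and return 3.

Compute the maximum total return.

Allowing fractional choices, the relaxed optimum would be about 27.3, but projects are indivisible.
Atlas + Rigel + Deneb: cost 5 + 2 + 6 = 13 ≤ 16, return 9 + 12 + 3 = 24.
Atlas + Rigel: cost 5 + 2 = 7 ≤ 16, return 9 + 12 = 21.
Best is Atlas, Rigel, and Deneb with total return 24.

24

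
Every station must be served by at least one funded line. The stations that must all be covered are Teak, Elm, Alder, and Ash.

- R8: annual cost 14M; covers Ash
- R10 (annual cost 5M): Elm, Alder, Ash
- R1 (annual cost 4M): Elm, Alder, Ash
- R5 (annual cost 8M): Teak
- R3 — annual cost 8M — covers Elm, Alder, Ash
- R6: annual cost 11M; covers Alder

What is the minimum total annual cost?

12

This is a weighted set-cover instance.
Choose R1 and R5: together they cover Teak, Elm, Alder, Ash — every station.
Total annual cost: 4 + 8 = 12.
No cover costs less than 12.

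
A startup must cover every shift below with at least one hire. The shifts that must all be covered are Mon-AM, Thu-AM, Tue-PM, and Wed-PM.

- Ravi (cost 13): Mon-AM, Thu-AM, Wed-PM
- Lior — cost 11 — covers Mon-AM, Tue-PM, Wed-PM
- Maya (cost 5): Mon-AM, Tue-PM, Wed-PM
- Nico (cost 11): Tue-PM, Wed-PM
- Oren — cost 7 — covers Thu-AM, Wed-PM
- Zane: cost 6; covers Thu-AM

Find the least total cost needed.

11

Choose Maya and Zane: together they cover Mon-AM, Thu-AM, Tue-PM, Wed-PM — every shift.
Total cost: 5 + 6 = 11.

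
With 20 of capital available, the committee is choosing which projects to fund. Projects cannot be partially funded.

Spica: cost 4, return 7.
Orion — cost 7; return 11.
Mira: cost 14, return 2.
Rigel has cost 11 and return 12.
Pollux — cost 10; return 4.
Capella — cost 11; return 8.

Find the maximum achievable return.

Allowing fractional choices, the relaxed optimum would be about 27.8, but projects are indivisible.
Spica + Rigel: cost 4 + 11 = 15 ≤ 20, return 7 + 12 = 19.
Orion + Capella: cost 7 + 11 = 18 ≤ 20, return 11 + 8 = 19.
Orion + Rigel: cost 7 + 11 = 18 ≤ 20, return 11 + 12 = 23.
Best is Orion and Rigel with total return 23.

23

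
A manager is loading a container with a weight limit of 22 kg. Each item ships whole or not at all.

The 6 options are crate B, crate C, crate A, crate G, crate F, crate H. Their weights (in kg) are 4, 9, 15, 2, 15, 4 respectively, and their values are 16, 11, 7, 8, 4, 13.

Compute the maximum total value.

48

This is a 0-1 knapsack instance.
Allowing fractional choices, the relaxed optimum would be about 49.4, but items are indivisible.
crate B + crate G + crate H: weight 4 + 2 + 4 = 10 ≤ 22, value 16 + 8 + 13 = 37.
crate B + crate C + crate H: weight 4 + 9 + 4 = 17 ≤ 22, value 16 + 11 + 13 = 40.
crate B + crate C + crate G + crate H: weight 4 + 9 + 2 + 4 = 19 ≤ 22, value 16 + 11 + 8 + 13 = 48.
Best is crate B, crate C, crate G, and crate H with total value 48.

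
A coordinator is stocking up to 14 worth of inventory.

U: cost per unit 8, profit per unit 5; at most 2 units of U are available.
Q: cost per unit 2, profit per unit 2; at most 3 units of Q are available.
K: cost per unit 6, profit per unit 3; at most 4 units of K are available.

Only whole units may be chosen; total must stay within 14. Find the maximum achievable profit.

11

3×Q and 1×K: cost 12 ≤ 14, profit 3·2 + 1·3 = 9.
1×U and 3×Q: cost 14 ≤ 14, profit 1·5 + 3·2 = 11.
Best is 11.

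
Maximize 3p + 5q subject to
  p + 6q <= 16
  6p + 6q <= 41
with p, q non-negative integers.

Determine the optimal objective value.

22

Relaxing integrality, the LP optimum is 24.17 at (p,q) = (5, 1.83), which is not an integer point.
(p,q)=(4,2): 1·4+6·2=16≤16, 6·4+6·2=36≤41, objective 22.
(p,q)=(5,1): 1·5+6·1=11≤16, 6·5+6·1=36≤41, objective 20.
(p,q)=(3,2): 1·3+6·2=15≤16, 6·3+6·2=30≤41, objective 19.
The best lattice point is (4,2), giving 22.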